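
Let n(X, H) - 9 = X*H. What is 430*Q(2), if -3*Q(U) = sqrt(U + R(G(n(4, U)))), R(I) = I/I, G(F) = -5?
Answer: -430*sqrt(3)/3 ≈ -248.26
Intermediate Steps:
n(X, H) = 9 + H*X (n(X, H) = 9 + X*H = 9 + H*X)
R(I) = 1
Q(U) = -sqrt(1 + U)/3 (Q(U) = -sqrt(U + 1)/3 = -sqrt(1 + U)/3)
430*Q(2) = 430*(-sqrt(1 + 2)/3) = 430*(-sqrt(3)/3) = -430*sqrt(3)/3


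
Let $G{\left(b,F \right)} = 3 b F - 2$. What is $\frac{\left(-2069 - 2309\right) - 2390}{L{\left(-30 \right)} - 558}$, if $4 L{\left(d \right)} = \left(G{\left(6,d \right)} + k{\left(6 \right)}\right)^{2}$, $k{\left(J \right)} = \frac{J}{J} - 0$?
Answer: $- \frac{27072}{290449} \approx -0.093207$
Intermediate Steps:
$k{\left(J \right)} = 1$ ($k{\left(J \right)} = 1 + 0 = 1$)
$G{\left(b,F \right)} = -2 + 3 F b$ ($G{\left(b,F \right)} = 3 F b - 2 = -2 + 3 F b$)
$L{\left(d \right)} = \frac{\left(-1 + 18 d\right)^{2}}{4}$ ($L{\left(d \right)} = \frac{\left(\left(-2 + 3 d 6\right) + 1\right)^{2}}{4} = \frac{\left(\left(-2 + 18 d\right) + 1\right)^{2}}{4} = \frac{\left(-1 + 18 d\right)^{2}}{4}$)
$\frac{\left(-2069 - 2309\right) - 2390}{L{\left(-30 \right)} - 558} = \frac{\left(-2069 - 2309\right) - 2390}{\frac{\left(-1 + 18 \left(-30\right)\right)^{2}}{4} - 558} = \frac{-4378 - 2390}{\frac{\left(-1 - 540\right)^{2}}{4} - 558} = - \frac{6768}{\frac{\left(-541\right)^{2}}{4} - 558} = - \frac{6768}{\frac{1}{4} \cdot 292681 - 558} = - \frac{6768}{\frac{292681}{4} - 558} = - \frac{6768}{\frac{290449}{4}} = \left(-6768\right) \frac{4}{290449} = - \frac{27072}{290449}$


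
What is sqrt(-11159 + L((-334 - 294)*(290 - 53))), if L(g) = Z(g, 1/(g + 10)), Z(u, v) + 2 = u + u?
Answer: I*sqrt(308833) ≈ 555.73*I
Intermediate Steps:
Z(u, v) = -2 + 2*u (Z(u, v) = -2 + (u + u) = -2 + 2*u)
L(g) = -2 + 2*g
sqrt(-11159 + L((-334 - 294)*(290 - 53))) = sqrt(-11159 + (-2 + 2*((-334 - 294)*(290 - 53)))) = sqrt(-11159 + (-2 + 2*(-628*237))) = sqrt(-11159 + (-2 + 2*(-148836))) = sqrt(-11159 + (-2 - 297672)) = sqrt(-11159 - 297674) = sqrt(-308833) = I*sqrt(308833)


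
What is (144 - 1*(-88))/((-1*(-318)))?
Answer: 116/159 ≈ 0.72956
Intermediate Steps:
(144 - 1*(-88))/((-1*(-318))) = (144 + 88)/318 = 232*(1/318) = 116/159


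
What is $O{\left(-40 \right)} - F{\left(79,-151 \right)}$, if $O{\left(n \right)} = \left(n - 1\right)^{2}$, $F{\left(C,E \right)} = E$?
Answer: $1832$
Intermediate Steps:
$O{\left(n \right)} = \left(-1 + n\right)^{2}$
$O{\left(-40 \right)} - F{\left(79,-151 \right)} = \left(-1 - 40\right)^{2} - -151 = \left(-41\right)^{2} + 151 = 1681 + 151 = 1832$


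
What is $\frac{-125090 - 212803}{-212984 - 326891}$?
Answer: $\frac{337893}{539875} \approx 0.62587$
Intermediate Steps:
$\frac{-125090 - 212803}{-212984 - 326891} = - \frac{337893}{-539875} = \left(-337893\right) \left(- \frac{1}{539875}\right) = \frac{337893}{539875}$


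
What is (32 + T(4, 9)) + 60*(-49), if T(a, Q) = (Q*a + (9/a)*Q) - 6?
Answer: -11431/4 ≈ -2857.8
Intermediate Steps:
T(a, Q) = -6 + Q*a + 9*Q/a (T(a, Q) = (Q*a + 9*Q/a) - 6 = -6 + Q*a + 9*Q/a)
(32 + T(4, 9)) + 60*(-49) = (32 + (-6 + 9*4 + 9*9/4)) + 60*(-49) = (32 + (-6 + 36 + 9*9*(1/4))) - 2940 = (32 + (-6 + 36 + 81/4)) - 2940 = (32 + 201/4) - 2940 = 329/4 - 2940 = -11431/4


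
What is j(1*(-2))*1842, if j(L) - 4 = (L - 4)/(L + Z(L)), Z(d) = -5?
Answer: 62628/7 ≈ 8946.9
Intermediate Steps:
j(L) = 4 + (-4 + L)/(-5 + L) (j(L) = 4 + (L - 4)/(L - 5) = 4 + (-4 + L)/(-5 + L))
j(1*(-2))*1842 = ((-24 + 5*(1*(-2)))/(-5 + 1*(-2)))*1842 = ((-24 + 5*(-2))/(-5 - 2))*1842 = ((-24 - 10)/(-7))*1842 = -⅐*(-34)*1842 = (34/7)*1842 = 62628/7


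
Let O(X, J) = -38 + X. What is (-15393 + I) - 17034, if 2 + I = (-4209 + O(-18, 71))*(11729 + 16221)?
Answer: -119239179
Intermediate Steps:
I = -119206752 (I = -2 + (-4209 + (-38 - 18))*(11729 + 16221) = -2 + (-4209 - 56)*27950 = -2 - 4265*27950 = -2 - 119206750 = -119206752)
(-15393 + I) - 17034 = (-15393 - 119206752) - 17034 = -119222145 - 17034 = -119239179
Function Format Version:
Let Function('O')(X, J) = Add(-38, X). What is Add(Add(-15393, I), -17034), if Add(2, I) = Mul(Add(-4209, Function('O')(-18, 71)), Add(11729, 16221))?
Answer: -119239179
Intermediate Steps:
I = -119206752 (I = Add(-2, Mul(Add(-4209, Add(-38, -18)), Add(11729, 16221))) = Add(-2, Mul(Add(-4209, -56), 27950)) = Add(-2, Mul(-4265, 27950)) = Add(-2, -119206750) = -119206752)
Add(Add(-15393, I), -17034) = Add(Add(-15393, -119206752), -17034) = Add(-119222145, -17034) = -119239179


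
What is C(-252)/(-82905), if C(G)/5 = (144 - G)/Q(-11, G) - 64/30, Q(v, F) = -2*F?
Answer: 283/3482010 ≈ 8.1275e-5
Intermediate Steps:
C(G) = -32/3 - 5*(144 - G)/(2*G) (C(G) = 5*((144 - G)/((-2*G)) - 64/30) = 5*((144 - G)*(-1/(2*G)) - 64*1/30) = 5*(-(144 - G)/(2*G) - 32/15) = 5*(-32/15 - (144 - G)/(2*G)) = -32/3 - 5*(144 - G)/(2*G))
C(-252)/(-82905) = (-49/6 - 360/(-252))/(-82905) = (-49/6 - 360*(-1/252))*(-1/82905) = (-49/6 + 10/7)*(-1/82905) = -283/42*(-1/82905) = 283/3482010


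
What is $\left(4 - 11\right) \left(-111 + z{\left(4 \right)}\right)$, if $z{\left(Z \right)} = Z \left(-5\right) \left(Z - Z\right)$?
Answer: $777$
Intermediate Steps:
$z{\left(Z \right)} = 0$ ($z{\left(Z \right)} = - 5 Z 0 = 0$)
$\left(4 - 11\right) \left(-111 + z{\left(4 \right)}\right) = \left(4 - 11\right) \left(-111 + 0\right) = \left(4 - 11\right) \left(-111\right) = \left(-7\right) \left(-111\right) = 777$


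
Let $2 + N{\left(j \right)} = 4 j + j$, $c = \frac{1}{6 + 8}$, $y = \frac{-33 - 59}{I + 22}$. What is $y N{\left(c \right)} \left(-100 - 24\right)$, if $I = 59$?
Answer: $- \frac{131192}{567} \approx -231.38$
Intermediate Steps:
$y = - \frac{92}{81}$ ($y = \frac{-33 - 59}{59 + 22} = - \frac{92}{81} \approx -1.1358$)
$c = \frac{1}{14} \approx 0.071429$
$N{\left(j \right)} = -2 + 5 j$ ($N{\left(j \right)} = -2 + \left(4 j + j\right) = -2 + 5 j$)
$y N{\left(c \right)} \left(-100 - 24\right) = - \frac{92 \left(-2 + 5 \cdot \frac{1}{14}\right)}{81} \left(-100 - 24\right) = - \frac{92 \left(-2 + \frac{5}{14}\right)}{81} \left(-124\right) = \left(- \frac{92}{81}\right) \left(- \frac{23}{14}\right) \left(-124\right) = \frac{1058}{567} \left(-124\right) = - \frac{131192}{567}$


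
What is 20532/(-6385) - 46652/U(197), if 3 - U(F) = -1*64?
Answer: -299248664/427795 ≈ -699.51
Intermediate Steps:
U(F) = 67 (U(F) = 3 - (-1)*64 = 3 - 1*(-64) = 3 + 64 = 67)
20532/(-6385) - 46652/U(197) = 20532/(-6385) - 46652/67 = 20532*(-1/6385) - 46652*1/67 = -20532/6385 - 46652/67 = -299248664/427795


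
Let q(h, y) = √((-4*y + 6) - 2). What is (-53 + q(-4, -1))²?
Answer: 2817 - 212*√2 ≈ 2517.2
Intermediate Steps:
q(h, y) = √(4 - 4*y) (q(h, y) = √((6 - 4*y) - 2) = √(4 - 4*y))
(-53 + q(-4, -1))² = (-53 + 2*√(1 - 1*(-1)))² = (-53 + 2*√(1 + 1))² = (-53 + 2*√2)²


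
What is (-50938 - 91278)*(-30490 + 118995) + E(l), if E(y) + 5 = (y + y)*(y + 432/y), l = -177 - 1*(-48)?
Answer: -12586792939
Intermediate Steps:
l = -129 (l = -177 + 48 = -129)
E(y) = -5 + 2*y*(y + 432/y) (E(y) = -5 + (y + y)*(y + 432/y) = -5 + (2*y)*(y + 432/y) = -5 + 2*y*(y + 432/y))
(-50938 - 91278)*(-30490 + 118995) + E(l) = (-50938 - 91278)*(-30490 + 118995) + (859 + 2*(-129)**2) = -142216*88505 + (859 + 2*16641) = -12586827080 + (859 + 33282) = -12586827080 + 34141 = -12586792939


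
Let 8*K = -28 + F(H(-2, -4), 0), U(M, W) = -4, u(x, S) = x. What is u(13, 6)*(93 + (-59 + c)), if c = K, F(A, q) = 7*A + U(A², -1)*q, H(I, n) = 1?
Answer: 3263/8 ≈ 407.88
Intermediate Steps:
F(A, q) = -4*q + 7*A (F(A, q) = 7*A - 4*q = -4*q + 7*A)
K = -21/8 (K = (-28 + (-4*0 + 7*1))/8 = (-28 + (0 + 7))/8 = (-28 + 7)/8 = (⅛)*(-21) = -21/8 ≈ -2.6250)
c = -21/8 ≈ -2.6250
u(13, 6)*(93 + (-59 + c)) = 13*(93 + (-59 - 21/8)) = 13*(93 - 493/8) = 13*(251/8) = 3263/8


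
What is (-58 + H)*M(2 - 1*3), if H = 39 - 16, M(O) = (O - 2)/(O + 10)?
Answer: 35/3 ≈ 11.667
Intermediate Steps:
M(O) = (-2 + O)/(10 + O)
H = 23
(-58 + H)*M(2 - 1*3) = (-58 + 23)*((-2 + (2 - 1*3))/(10 + (2 - 1*3))) = -35*(-2 + (2 - 3))/(10 + (2 - 3)) = -35*(-2 - 1)/(10 - 1) = -35*(-3)/9 = -35*(-⅓) = 35/3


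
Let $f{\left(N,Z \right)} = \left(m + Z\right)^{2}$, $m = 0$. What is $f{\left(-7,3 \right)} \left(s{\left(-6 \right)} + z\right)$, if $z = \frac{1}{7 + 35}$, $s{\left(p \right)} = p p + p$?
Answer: $\frac{3783}{14} \approx 270.21$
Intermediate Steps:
$f{\left(N,Z \right)} = Z^{2}$ ($f{\left(N,Z \right)} = \left(0 + Z\right)^{2} = Z^{2}$)
$s{\left(p \right)} = p + p^{2}$ ($s{\left(p \right)} = p^{2} + p = p + p^{2}$)
$z = \frac{1}{42} \approx 0.02381$
$f{\left(-7,3 \right)} \left(s{\left(-6 \right)} + z\right) = 3^{2} \left(- 6 \left(1 - 6\right) + \frac{1}{42}\right) = 9 \left(\left(-6\right) \left(-5\right) + \frac{1}{42}\right) = 9 \left(30 + \frac{1}{42}\right) = 9 \cdot \frac{1261}{42} = \frac{3783}{14}$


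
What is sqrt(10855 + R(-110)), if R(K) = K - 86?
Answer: sqrt(10659) ≈ 103.24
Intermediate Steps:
R(K) = -86 + K
sqrt(10855 + R(-110)) = sqrt(10855 + (-86 - 110)) = sqrt(10855 - 196) = sqrt(10659)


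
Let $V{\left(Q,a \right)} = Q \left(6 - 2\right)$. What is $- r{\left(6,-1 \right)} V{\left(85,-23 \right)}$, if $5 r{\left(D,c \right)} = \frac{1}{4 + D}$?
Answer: $- \frac{34}{5} \approx -6.8$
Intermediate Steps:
$r{\left(D,c \right)} = \frac{1}{5 \left(4 + D\right)}$
$V{\left(Q,a \right)} = 4 Q$ ($V{\left(Q,a \right)} = Q 4 = 4 Q$)
$- r{\left(6,-1 \right)} V{\left(85,-23 \right)} = - \frac{1}{5 \left(4 + 6\right)} 4 \cdot 85 = - \frac{1}{5 \cdot 10} \cdot 340 = \left(-1\right) \frac{1}{50} \cdot 340 = \left(- \frac{1}{50}\right) 340 = - \frac{34}{5}$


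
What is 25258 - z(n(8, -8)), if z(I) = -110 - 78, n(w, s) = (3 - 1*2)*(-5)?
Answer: 25446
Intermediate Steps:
n(w, s) = -5 (n(w, s) = (3 - 2)*(-5) = 1*(-5) = -5)
z(I) = -188
25258 - z(n(8, -8)) = 25258 - 1*(-188) = 25258 + 188 = 25446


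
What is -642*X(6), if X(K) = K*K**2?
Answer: -138672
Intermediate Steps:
X(K) = K**3
-642*X(6) = -642*6**3 = -642*216 = -138672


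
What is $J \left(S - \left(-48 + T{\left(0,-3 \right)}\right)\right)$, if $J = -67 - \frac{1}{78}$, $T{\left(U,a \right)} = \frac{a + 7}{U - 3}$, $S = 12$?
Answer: $- \frac{480884}{117} \approx -4110.1$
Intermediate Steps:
$T{\left(U,a \right)} = \frac{7 + a}{-3 + U}$
$J = - \frac{5227}{78}$ ($J = -67 - \frac{1}{78} = - \frac{5227}{78} \approx -67.013$)
$J \left(S - \left(-48 + T{\left(0,-3 \right)}\right)\right) = - \frac{5227 \left(12 + \left(48 - \frac{7 - 3}{-3 + 0}\right)\right)}{78} = - \frac{5227 \left(12 + \left(48 - \frac{1}{-3} \cdot 4\right)\right)}{78} = - \frac{5227 \left(12 + \left(48 - \left(- \frac{1}{3}\right) 4\right)\right)}{78} = - \frac{5227 \left(12 + \left(48 - - \frac{4}{3}\right)\right)}{78} = - \frac{5227 \left(12 + \left(48 + \frac{4}{3}\right)\right)}{78} = - \frac{5227 \left(12 + \frac{148}{3}\right)}{78} = \left(- \frac{5227}{78}\right) \frac{184}{3} = - \frac{480884}{117}$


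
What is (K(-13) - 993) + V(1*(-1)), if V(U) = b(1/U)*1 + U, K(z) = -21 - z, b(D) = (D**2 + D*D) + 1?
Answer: -999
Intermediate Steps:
b(D) = 1 + 2*D**2 (b(D) = (D**2 + D**2) + 1 = 2*D**2 + 1 = 1 + 2*D**2)
V(U) = 1 + U + 2/U**2 (V(U) = (1 + 2*(1/U)**2)*1 + U = (1 + 2/U**2)*1 + U = (1 + 2/U**2) + U = 1 + U + 2/U**2)
(K(-13) - 993) + V(1*(-1)) = ((-21 - 1*(-13)) - 993) + (1 + 1*(-1) + 2/(1*(-1))**2) = ((-21 + 13) - 993) + (1 - 1 + 2/(-1)**2) = (-8 - 993) + (1 - 1 + 2*1) = -1001 + (1 - 1 + 2) = -1001 + 2 = -999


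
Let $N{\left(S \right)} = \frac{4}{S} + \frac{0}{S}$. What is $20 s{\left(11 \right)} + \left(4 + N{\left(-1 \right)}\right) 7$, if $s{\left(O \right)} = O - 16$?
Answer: $-100$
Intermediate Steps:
$N{\left(S \right)} = \frac{4}{S}$ ($N{\left(S \right)} = \frac{4}{S} + 0 = \frac{4}{S}$)
$s{\left(O \right)} = -16 + O$ ($s{\left(O \right)} = O - 16 = -16 + O$)
$20 s{\left(11 \right)} + \left(4 + N{\left(-1 \right)}\right) 7 = 20 \left(-16 + 11\right) + \left(4 + \frac{4}{-1}\right) 7 = 20 \left(-5\right) + \left(4 + 4 \left(-1\right)\right) 7 = -100 + \left(4 - 4\right) 7 = -100 + 0 \cdot 7 = -100 + 0 = -100$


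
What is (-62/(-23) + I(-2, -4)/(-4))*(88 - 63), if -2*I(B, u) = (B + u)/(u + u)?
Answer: 51325/736 ≈ 69.735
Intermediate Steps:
I(B, u) = -(B + u)/(4*u) (I(B, u) = -(B + u)/(2*(u + u)) = -(B + u)/(2*(2*u)) = -(B + u)*1/(2*u)/2 = -(B + u)/(4*u))
(-62/(-23) + I(-2, -4)/(-4))*(88 - 63) = (-62/(-23) + ((1/4)*(-1*(-2) - 1*(-4))/(-4))/(-4))*(88 - 63) = (-62*(-1/23) + ((1/4)*(-1/4)*(2 + 4))*(-1/4))*25 = (62/23 + ((1/4)*(-1/4)*6)*(-1/4))*25 = (62/23 - 3/8*(-1/4))*25 = (62/23 + 3/32)*25 = (2053/736)*25 = 51325/736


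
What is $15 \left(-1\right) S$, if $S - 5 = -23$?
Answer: $270$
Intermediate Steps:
$S = -18$ ($S = 5 - 23 = -18$)
$15 \left(-1\right) S = 15 \left(-1\right) \left(-18\right) = \left(-15\right) \left(-18\right) = 270$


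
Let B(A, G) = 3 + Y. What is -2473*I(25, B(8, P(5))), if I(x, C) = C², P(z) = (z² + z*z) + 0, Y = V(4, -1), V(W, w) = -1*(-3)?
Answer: -89028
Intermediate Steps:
V(W, w) = 3
Y = 3
P(z) = 2*z² (P(z) = (z² + z²) + 0 = 2*z² + 0 = 2*z²)
B(A, G) = 6 (B(A, G) = 3 + 3 = 6)
-2473*I(25, B(8, P(5))) = -2473*6² = -2473*36 = -89028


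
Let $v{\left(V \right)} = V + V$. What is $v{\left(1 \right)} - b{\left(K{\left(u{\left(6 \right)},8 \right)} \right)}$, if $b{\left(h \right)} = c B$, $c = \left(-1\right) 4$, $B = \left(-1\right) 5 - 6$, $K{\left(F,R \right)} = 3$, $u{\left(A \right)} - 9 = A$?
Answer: $-42$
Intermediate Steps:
$u{\left(A \right)} = 9 + A$
$B = -11$ ($B = -5 - 6 = -11$)
$c = -4$
$b{\left(h \right)} = 44$ ($b{\left(h \right)} = \left(-4\right) \left(-11\right) = 44$)
$v{\left(V \right)} = 2 V$
$v{\left(1 \right)} - b{\left(K{\left(u{\left(6 \right)},8 \right)} \right)} = 2 \cdot 1 - 44 = 2 - 44 = -42$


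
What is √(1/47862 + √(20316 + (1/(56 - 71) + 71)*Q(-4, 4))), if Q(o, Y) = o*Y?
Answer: √(132950 + 848433720*√1078935)/79770 ≈ 11.768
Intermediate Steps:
Q(o, Y) = Y*o
√(1/47862 + √(20316 + (1/(56 - 71) + 71)*Q(-4, 4))) = √(1/47862 + √(20316 + (1/(56 - 71) + 71)*(4*(-4)))) = √(1/47862 + √(20316 + (1/(-15) + 71)*(-16))) = √(1/47862 + √(20316 + (-1/15 + 71)*(-16))) = √(1/47862 + √(20316 + (1064/15)*(-16))) = √(1/47862 + √(20316 - 17024/15)) = √(1/47862 + √(287716/15)) = √(1/47862 + 2*√1078935/15)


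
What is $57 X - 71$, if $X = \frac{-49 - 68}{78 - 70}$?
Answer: $- \frac{7237}{8} \approx -904.63$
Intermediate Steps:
$X = - \frac{117}{8}$ ($X = \frac{-49 - 68}{8} = \left(-117\right) \frac{1}{8} = - \frac{117}{8} \approx -14.625$)
$57 X - 71 = 57 \left(- \frac{117}{8}\right) - 71 = - \frac{6669}{8} - 71 = - \frac{7237}{8}$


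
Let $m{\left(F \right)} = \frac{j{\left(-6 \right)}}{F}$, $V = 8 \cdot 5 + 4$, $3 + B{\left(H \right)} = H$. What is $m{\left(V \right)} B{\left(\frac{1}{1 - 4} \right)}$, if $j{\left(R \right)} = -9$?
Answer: $\frac{15}{22} \approx 0.68182$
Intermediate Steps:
$B{\left(H \right)} = -3 + H$
$V = 44$ ($V = 40 + 4 = 44$)
$m{\left(F \right)} = - \frac{9}{F}$
$m{\left(V \right)} B{\left(\frac{1}{1 - 4} \right)} = - \frac{9}{44} \left(-3 + \frac{1}{1 - 4}\right) = \left(-9\right) \frac{1}{44} \left(-3 + \frac{1}{-3}\right) = - \frac{9 \left(-3 - \frac{1}{3}\right)}{44} = \left(- \frac{9}{44}\right) \left(- \frac{10}{3}\right) = \frac{15}{22}$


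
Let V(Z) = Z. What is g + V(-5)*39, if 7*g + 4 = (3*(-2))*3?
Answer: -1387/7 ≈ -198.14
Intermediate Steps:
g = -22/7 (g = -4/7 + ((3*(-2))*3)/7 = -4/7 + (-6*3)/7 = -4/7 + (⅐)*(-18) = -4/7 - 18/7 = -22/7 ≈ -3.1429)
g + V(-5)*39 = -22/7 - 5*39 = -22/7 - 195 = -1387/7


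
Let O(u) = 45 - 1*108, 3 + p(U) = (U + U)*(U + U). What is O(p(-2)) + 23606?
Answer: 23543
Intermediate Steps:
p(U) = -3 + 4*U**2 (p(U) = -3 + (U + U)*(U + U) = -3 + (2*U)*(2*U) = -3 + 4*U**2)
O(u) = -63 (O(u) = 45 - 108 = -63)
O(p(-2)) + 23606 = -63 + 23606 = 23543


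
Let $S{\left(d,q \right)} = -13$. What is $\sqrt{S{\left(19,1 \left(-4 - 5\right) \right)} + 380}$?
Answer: $\sqrt{367} \approx 19.157$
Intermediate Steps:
$\sqrt{S{\left(19,1 \left(-4 - 5\right) \right)} + 380} = \sqrt{-13 + 380} = \sqrt{367}$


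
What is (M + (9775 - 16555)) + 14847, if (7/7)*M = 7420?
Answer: 15487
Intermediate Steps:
M = 7420
(M + (9775 - 16555)) + 14847 = (7420 + (9775 - 16555)) + 14847 = (7420 - 6780) + 14847 = 640 + 14847 = 15487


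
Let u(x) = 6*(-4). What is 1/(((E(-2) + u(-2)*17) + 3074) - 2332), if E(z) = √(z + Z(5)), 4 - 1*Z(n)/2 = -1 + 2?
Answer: 1/336 ≈ 0.0029762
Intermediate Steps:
Z(n) = 6 (Z(n) = 8 - 2*(-1 + 2) = 8 - 2*1 = 8 - 2 = 6)
u(x) = -24
E(z) = √(6 + z) (E(z) = √(z + 6) = √(6 + z))
1/(((E(-2) + u(-2)*17) + 3074) - 2332) = 1/(((√(6 - 2) - 24*17) + 3074) - 2332) = 1/(((√4 - 408) + 3074) - 2332) = 1/(((2 - 408) + 3074) - 2332) = 1/((-406 + 3074) - 2332) = 1/(2668 - 2332) = 1/336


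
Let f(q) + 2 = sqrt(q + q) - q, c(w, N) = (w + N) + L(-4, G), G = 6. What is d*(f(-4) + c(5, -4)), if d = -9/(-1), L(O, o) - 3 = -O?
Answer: 90 + 18*I*sqrt(2) ≈ 90.0 + 25.456*I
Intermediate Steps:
L(O, o) = 3 - O
c(w, N) = 7 + N + w (c(w, N) = (w + N) + (3 - 1*(-4)) = (N + w) + (3 + 4) = (N + w) + 7 = 7 + N + w)
d = 9 (d = -9*(-1) = 9)
f(q) = -2 - q + sqrt(2)*sqrt(q) (f(q) = -2 + (sqrt(q + q) - q) = -2 + (sqrt(2*q) - q) = -2 + (sqrt(2)*sqrt(q) - q) = -2 + (-q + sqrt(2)*sqrt(q)) = -2 - q + sqrt(2)*sqrt(q))
d*(f(-4) + c(5, -4)) = 9*((-2 - 1*(-4) + sqrt(2)*sqrt(-4)) + (7 - 4 + 5)) = 9*((-2 + 4 + sqrt(2)*(2*I)) + 8) = 9*((-2 + 4 + 2*I*sqrt(2)) + 8) = 9*((2 + 2*I*sqrt(2)) + 8) = 9*(10 + 2*I*sqrt(2)) = 90 + 18*I*sqrt(2)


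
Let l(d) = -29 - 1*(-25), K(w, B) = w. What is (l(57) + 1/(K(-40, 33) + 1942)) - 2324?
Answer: -4427855/1902 ≈ -2328.0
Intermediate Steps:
l(d) = -4 (l(d) = -29 + 25 = -4)
(l(57) + 1/(K(-40, 33) + 1942)) - 2324 = (-4 + 1/(-40 + 1942)) - 2324 = (-4 + 1/1902) - 2324 = -7607/1902 - 2324 = -4427855/1902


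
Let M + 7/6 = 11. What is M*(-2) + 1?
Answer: -56/3 ≈ -18.667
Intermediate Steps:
M = 59/6 (M = -7/6 + 11 = 59/6 ≈ 9.8333)
M*(-2) + 1 = (59/6)*(-2) + 1 = -59/3 + 1 = -56/3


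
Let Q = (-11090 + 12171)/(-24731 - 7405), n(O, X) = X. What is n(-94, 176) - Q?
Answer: 5657017/32136 ≈ 176.03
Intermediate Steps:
Q = -1081/32136 (Q = 1081/(-32136) = 1081*(-1/32136) = -1081/32136 ≈ -0.033638)
n(-94, 176) - Q = 176 - 1*(-1081/32136) = 176 + 1081/32136 = 5657017/32136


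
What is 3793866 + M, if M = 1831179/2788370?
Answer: 10578703969599/2788370 ≈ 3.7939e+6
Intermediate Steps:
M = 1831179/2788370 (M = 1831179*(1/2788370) = 1831179/2788370 ≈ 0.65672)
3793866 + M = 3793866 + 1831179/2788370 = 10578703969599/2788370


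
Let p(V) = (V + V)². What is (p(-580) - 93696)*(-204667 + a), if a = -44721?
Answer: -312209834752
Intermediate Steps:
p(V) = 4*V² (p(V) = (2*V)² = 4*V²)
(p(-580) - 93696)*(-204667 + a) = (4*(-580)² - 93696)*(-204667 - 44721) = (4*336400 - 93696)*(-249388) = (1345600 - 93696)*(-249388) = 1251904*(-249388) = -312209834752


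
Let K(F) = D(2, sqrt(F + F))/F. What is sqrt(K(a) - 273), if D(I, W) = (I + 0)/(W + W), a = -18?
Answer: sqrt(-88452 + 3*I)/18 ≈ 0.0002802 + 16.523*I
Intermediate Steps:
D(I, W) = I/(2*W) (D(I, W) = I/((2*W)) = I*(1/(2*W)) = I/(2*W))
K(F) = sqrt(2)/(2*F**(3/2)) (K(F) = ((1/2)*2/sqrt(F + F))/F = ((1/2)*2/sqrt(2*F))/F = ((1/2)*2/(sqrt(2)*sqrt(F)))/F = ((1/2)*2*(sqrt(2)/(2*sqrt(F))))/F = (sqrt(2)/(2*sqrt(F)))/F = sqrt(2)/(2*F**(3/2)))
sqrt(K(a) - 273) = sqrt(sqrt(2)/(2*(-18)**(3/2)) - 273) = sqrt(sqrt(2)*(I*sqrt(2)/108)/2 - 273) = sqrt(I/108 - 273) = sqrt(-273 + I/108)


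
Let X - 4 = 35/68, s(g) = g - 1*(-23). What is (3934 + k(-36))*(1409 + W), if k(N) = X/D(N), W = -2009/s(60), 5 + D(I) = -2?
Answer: 107597886913/19754 ≈ 5.4469e+6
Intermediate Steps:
D(I) = -7 (D(I) = -5 - 2 = -7)
s(g) = 23 + g (s(g) = g + 23 = 23 + g)
W = -2009/83 (W = -2009/(23 + 60) = -2009/83 ≈ -24.205)
X = 307/68 (X = 4 + 35/68 = 307/68 ≈ 4.5147)
k(N) = -307/476 (k(N) = (307/68)/(-7) = (307/68)*(-1/7) = -307/476)
(3934 + k(-36))*(1409 + W) = (3934 - 307/476)*(1409 - 2009/83) = (1872277/476)*(114938/83) = 107597886913/19754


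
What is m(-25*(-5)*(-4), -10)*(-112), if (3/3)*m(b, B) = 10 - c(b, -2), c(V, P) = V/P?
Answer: 26880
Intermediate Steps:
m(b, B) = 10 + b/2 (m(b, B) = 10 - b/(-2) = 10 - b*(-1)/2 = 10 - (-1)*b/2 = 10 + b/2)
m(-25*(-5)*(-4), -10)*(-112) = (10 + (-25*(-5)*(-4))/2)*(-112) = (10 + (-5*(-25)*(-4))/2)*(-112) = (10 + (125*(-4))/2)*(-112) = (10 + (1/2)*(-500))*(-112) = (10 - 250)*(-112) = -240*(-112) = 26880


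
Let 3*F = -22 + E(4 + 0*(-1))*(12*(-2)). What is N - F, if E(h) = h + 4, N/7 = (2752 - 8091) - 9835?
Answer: -318440/3 ≈ -1.0615e+5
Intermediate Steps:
N = -106218 (N = 7*((2752 - 8091) - 9835) = 7*(-5339 - 9835) = 7*(-15174) = -106218)
E(h) = 4 + h
F = -214/3 (F = (-22 + (4 + (4 + 0*(-1)))*(12*(-2)))/3 = (-22 + (4 + (4 + 0))*(-24))/3 = (-22 + (4 + 4)*(-24))/3 = (-22 + 8*(-24))/3 = (-22 - 192)/3 = (⅓)*(-214) = -214/3 ≈ -71.333)
N - F = -106218 - 1*(-214/3) = -106218 + 214/3 = -318440/3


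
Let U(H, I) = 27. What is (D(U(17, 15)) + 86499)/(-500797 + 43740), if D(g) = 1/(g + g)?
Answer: -4670947/24681078 ≈ -0.18925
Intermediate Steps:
D(g) = 1/(2*g)
(D(U(17, 15)) + 86499)/(-500797 + 43740) = ((½)/27 + 86499)/(-500797 + 43740) = ((½)*(1/27) + 86499)/(-457057) = (1/54 + 86499)*(-1/457057) = (4670947/54)*(-1/457057) = -4670947/24681078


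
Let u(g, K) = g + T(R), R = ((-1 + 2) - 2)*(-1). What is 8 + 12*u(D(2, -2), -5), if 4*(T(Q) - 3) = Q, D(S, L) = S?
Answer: 71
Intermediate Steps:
R = 1 (R = (1 - 2)*(-1) = -1*(-1) = 1)
T(Q) = 3 + Q/4
u(g, K) = 13/4 + g (u(g, K) = g + (3 + (¼)*1) = g + (3 + ¼) = g + 13/4 = 13/4 + g)
8 + 12*u(D(2, -2), -5) = 8 + 12*(13/4 + 2) = 8 + 12*(21/4) = 8 + 63 = 71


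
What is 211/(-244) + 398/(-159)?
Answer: -130661/38796 ≈ -3.3679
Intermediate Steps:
211/(-244) + 398/(-159) = 211*(-1/244) + 398*(-1/159) = -211/244 - 398/159 = -130661/38796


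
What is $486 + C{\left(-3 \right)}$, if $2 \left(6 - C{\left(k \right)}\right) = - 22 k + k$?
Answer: $\frac{921}{2} \approx 460.5$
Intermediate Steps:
$C{\left(k \right)} = 6 + \frac{21 k}{2}$ ($C{\left(k \right)} = 6 - \frac{- 22 k + k}{2} = 6 - \frac{\left(-21\right) k}{2} = 6 + \frac{21 k}{2}$)
$486 + C{\left(-3 \right)} = 486 + \left(6 + \frac{21}{2} \left(-3\right)\right) = 486 + \left(6 - \frac{63}{2}\right) = 486 - \frac{51}{2} = \frac{921}{2}$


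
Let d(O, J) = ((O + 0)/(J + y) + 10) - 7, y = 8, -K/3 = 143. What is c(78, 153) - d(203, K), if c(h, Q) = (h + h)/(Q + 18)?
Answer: -38528/23997 ≈ -1.6055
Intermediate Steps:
K = -429 (K = -3*143 = -429)
c(h, Q) = 2*h/(18 + Q) (c(h, Q) = (2*h)/(18 + Q) = 2*h/(18 + Q))
d(O, J) = 3 + O/(8 + J) (d(O, J) = ((O + 0)/(J + 8) + 10) - 7 = (O/(8 + J) + 10) - 7 = (10 + O/(8 + J)) - 7 = 3 + O/(8 + J))
c(78, 153) - d(203, K) = 2*78/(18 + 153) - (24 + 203 + 3*(-429))/(8 - 429) = 2*78/171 - (24 + 203 - 1287)/(-421) = 2*78*(1/171) - (-1)*(-1060)/421 = 52/57 - 1*1060/421 = 52/57 - 1060/421 = -38528/23997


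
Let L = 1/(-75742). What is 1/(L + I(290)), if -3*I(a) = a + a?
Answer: -227226/43930363 ≈ -0.0051724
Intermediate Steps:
I(a) = -2*a/3 (I(a) = -(a + a)/3 = -2*a/3)
L = -1/75742 ≈ -1.3203e-5
1/(L + I(290)) = 1/(-1/75742 - ⅔*290) = 1/(-1/75742 - 580/3) = 1/(-43930363/227226) = -227226/43930363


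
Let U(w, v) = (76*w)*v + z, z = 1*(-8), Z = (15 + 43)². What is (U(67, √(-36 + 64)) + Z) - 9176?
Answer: -5820 + 10184*√7 ≈ 21124.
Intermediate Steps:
Z = 3364 (Z = 58² = 3364)
z = -8
U(w, v) = -8 + 76*v*w (U(w, v) = (76*w)*v - 8 = 76*v*w - 8 = -8 + 76*v*w)
(U(67, √(-36 + 64)) + Z) - 9176 = ((-8 + 76*√(-36 + 64)*67) + 3364) - 9176 = ((-8 + 76*√28*67) + 3364) - 9176 = ((-8 + 76*(2*√7)*67) + 3364) - 9176 = ((-8 + 10184*√7) + 3364) - 9176 = (3356 + 10184*√7) - 9176 = -5820 + 10184*√7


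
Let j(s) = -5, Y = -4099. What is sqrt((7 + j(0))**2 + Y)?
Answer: 3*I*sqrt(455) ≈ 63.992*I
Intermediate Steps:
sqrt((7 + j(0))**2 + Y) = sqrt((7 - 5)**2 - 4099) = sqrt(2**2 - 4099) = sqrt(4 - 4099) = sqrt(-4095) = 3*I*sqrt(455)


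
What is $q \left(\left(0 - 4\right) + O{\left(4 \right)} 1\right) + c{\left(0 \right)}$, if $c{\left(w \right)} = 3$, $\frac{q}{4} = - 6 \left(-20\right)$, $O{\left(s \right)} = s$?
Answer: $3$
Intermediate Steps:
$q = 480$ ($q = 4 \left(- 6 \left(-20\right)\right) = 4 \left(\left(-1\right) \left(-120\right)\right) = 4 \cdot 120 = 480$)
$q \left(\left(0 - 4\right) + O{\left(4 \right)} 1\right) + c{\left(0 \right)} = 480 \left(\left(0 - 4\right) + 4 \cdot 1\right) + 3 = 480 \left(\left(0 - 4\right) + 4\right) + 3 = 480 \left(-4 + 4\right) + 3 = 480 \cdot 0 + 3 = 0 + 3 = 3$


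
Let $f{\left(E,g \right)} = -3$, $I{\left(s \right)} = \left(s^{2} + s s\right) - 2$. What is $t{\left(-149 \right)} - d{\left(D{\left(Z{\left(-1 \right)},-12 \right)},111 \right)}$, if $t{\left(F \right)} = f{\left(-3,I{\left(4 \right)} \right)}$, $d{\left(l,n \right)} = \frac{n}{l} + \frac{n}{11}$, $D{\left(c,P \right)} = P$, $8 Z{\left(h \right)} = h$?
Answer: $- \frac{169}{44} \approx -3.8409$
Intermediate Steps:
$Z{\left(h \right)} = \frac{h}{8}$
$I{\left(s \right)} = -2 + 2 s^{2}$ ($I{\left(s \right)} = \left(s^{2} + s^{2}\right) - 2 = 2 s^{2} - 2 = -2 + 2 s^{2}$)
$d{\left(l,n \right)} = \frac{n}{11} + \frac{n}{l}$ ($d{\left(l,n \right)} = \frac{n}{l} + n \frac{1}{11} = \frac{n}{l} + \frac{n}{11} = \frac{n}{11} + \frac{n}{l}$)
$t{\left(F \right)} = -3$
$t{\left(-149 \right)} - d{\left(D{\left(Z{\left(-1 \right)},-12 \right)},111 \right)} = -3 - \left(\frac{1}{11} \cdot 111 + \frac{111}{-12}\right) = -3 - \left(\frac{111}{11} + 111 \left(- \frac{1}{12}\right)\right) = -3 - \left(\frac{111}{11} - \frac{37}{4}\right) = -3 - \frac{37}{44} = - \frac{169}{44}$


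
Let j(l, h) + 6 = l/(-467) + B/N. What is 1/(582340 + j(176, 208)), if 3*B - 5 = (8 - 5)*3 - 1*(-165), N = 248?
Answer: 347448/202330736281 ≈ 1.7172e-6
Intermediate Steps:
B = 179/3 (B = 5/3 + ((8 - 5)*3 - 1*(-165))/3 = 5/3 + (3*3 + 165)/3 = 5/3 + (9 + 165)/3 = 5/3 + (1/3)*174 = 5/3 + 58 = 179/3 ≈ 59.667)
j(l, h) = -4285/744 - l/467 (j(l, h) = -6 + (l/(-467) + (179/3)/248) = -6 + (l*(-1/467) + (179/3)*(1/248)) = -6 + (-l/467 + 179/744) = -6 + (179/744 - l/467) = -4285/744 - l/467)
1/(582340 + j(176, 208)) = 1/(582340 + (-4285/744 - 1/467*176)) = 1/(582340 + (-4285/744 - 176/467)) = 1/(582340 - 2132039/347448) = 1/(202330736281/347448) = 347448/202330736281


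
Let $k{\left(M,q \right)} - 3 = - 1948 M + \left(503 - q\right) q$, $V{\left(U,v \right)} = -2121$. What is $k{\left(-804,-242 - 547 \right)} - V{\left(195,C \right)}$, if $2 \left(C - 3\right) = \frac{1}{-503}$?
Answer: $548928$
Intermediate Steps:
$C = \frac{3017}{1006}$ ($C = 3 + \frac{1}{2 \left(-503\right)} = 3 + \frac{1}{2} \left(- \frac{1}{503}\right) = 3 - \frac{1}{1006} = \frac{3017}{1006} \approx 2.999$)
$k{\left(M,q \right)} = 3 - 1948 M + q \left(503 - q\right)$ ($k{\left(M,q \right)} = 3 - \left(1948 M - \left(503 - q\right) q\right) = 3 - \left(1948 M - q \left(503 - q\right)\right) = 3 - 1948 M + q \left(503 - q\right)$)
$k{\left(-804,-242 - 547 \right)} - V{\left(195,C \right)} = \left(3 - \left(-242 - 547\right)^{2} - -1566192 + 503 \left(-242 - 547\right)\right) - -2121 = \left(3 - \left(-242 - 547\right)^{2} + 1566192 + 503 \left(-242 - 547\right)\right) + 2121 = \left(3 - \left(-789\right)^{2} + 1566192 + 503 \left(-789\right)\right) + 2121 = \left(3 - 622521 + 1566192 - 396867\right) + 2121 = 546807 + 2121 = 548928$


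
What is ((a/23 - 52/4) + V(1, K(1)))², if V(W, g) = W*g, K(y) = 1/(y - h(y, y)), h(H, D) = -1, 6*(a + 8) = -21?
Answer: 169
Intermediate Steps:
a = -23/2 (a = -8 + (⅙)*(-21) = -8 - 7/2 = -23/2 ≈ -11.500)
K(y) = 1/(1 + y) (K(y) = 1/(y - 1*(-1)) = 1/(y + 1) = 1/(1 + y))
((a/23 - 52/4) + V(1, K(1)))² = ((-23/2/23 - 52/4) + 1/(1 + 1))² = ((-23/2*1/23 - 52*¼) + 1/2)² = ((-½ - 13) + 1*(½))² = (-27/2 + ½)² = (-13)² = 169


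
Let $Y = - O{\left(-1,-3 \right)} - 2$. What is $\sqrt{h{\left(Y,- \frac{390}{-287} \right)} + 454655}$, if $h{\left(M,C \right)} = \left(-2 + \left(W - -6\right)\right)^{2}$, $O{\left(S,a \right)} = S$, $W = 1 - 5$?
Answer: $\sqrt{454655} \approx 674.28$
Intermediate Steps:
$W = -4$
$Y = -1$ ($Y = \left(-1\right) \left(-1\right) - 2 = 1 - 2 = -1$)
$h{\left(M,C \right)} = 0$ ($h{\left(M,C \right)} = \left(-2 - -2\right)^{2} = \left(-2 + \left(-4 + 6\right)\right)^{2} = \left(-2 + 2\right)^{2} = 0^{2} = 0$)
$\sqrt{h{\left(Y,- \frac{390}{-287} \right)} + 454655} = \sqrt{0 + 454655} = \sqrt{454655}$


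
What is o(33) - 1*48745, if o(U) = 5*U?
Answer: -48580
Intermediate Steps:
o(33) - 1*48745 = 5*33 - 1*48745 = 165 - 48745 = -48580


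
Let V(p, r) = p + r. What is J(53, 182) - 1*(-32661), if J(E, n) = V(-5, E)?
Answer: 32709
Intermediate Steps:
J(E, n) = -5 + E
J(53, 182) - 1*(-32661) = (-5 + 53) - 1*(-32661) = 48 + 32661 = 32709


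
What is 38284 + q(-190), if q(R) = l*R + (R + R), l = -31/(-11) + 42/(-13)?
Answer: 5431482/143 ≈ 37982.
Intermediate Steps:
l = -59/143 (l = -31*(-1/11) + 42*(-1/13) = 31/11 - 42/13 = -59/143 ≈ -0.41259)
q(R) = 227*R/143 (q(R) = -59*R/143 + (R + R) = -59*R/143 + 2*R = 227*R/143)
38284 + q(-190) = 38284 + (227/143)*(-190) = 38284 - 43130/143 = 5431482/143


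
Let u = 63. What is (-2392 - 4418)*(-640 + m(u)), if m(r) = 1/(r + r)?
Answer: 91525265/21 ≈ 4.3583e+6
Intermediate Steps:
m(r) = 1/(2*r)
(-2392 - 4418)*(-640 + m(u)) = (-2392 - 4418)*(-640 + (½)/63) = -6810*(-640 + (½)*(1/63)) = -6810*(-640 + 1/126) = -6810*(-80639/126) = 91525265/21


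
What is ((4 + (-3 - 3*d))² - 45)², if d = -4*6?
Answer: 27920656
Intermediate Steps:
d = -24
((4 + (-3 - 3*d))² - 45)² = ((4 + (-3 - 3*(-24)))² - 45)² = ((4 + (-3 + 72))² - 45)² = ((4 + 69)² - 45)² = (73² - 45)² = (5329 - 45)² = 5284² = 27920656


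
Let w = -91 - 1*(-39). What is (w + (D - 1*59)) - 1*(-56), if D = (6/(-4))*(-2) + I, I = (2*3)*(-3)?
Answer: -70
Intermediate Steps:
I = -18 (I = 6*(-3) = -18)
D = -15 (D = (6/(-4))*(-2) - 18 = (6*(-1/4))*(-2) - 18 = -3/2*(-2) - 18 = 3 - 18 = -15)
w = -52 (w = -91 + 39 = -52)
(w + (D - 1*59)) - 1*(-56) = (-52 + (-15 - 1*59)) - 1*(-56) = (-52 + (-15 - 59)) + 56 = (-52 - 74) + 56 = -126 + 56 = -70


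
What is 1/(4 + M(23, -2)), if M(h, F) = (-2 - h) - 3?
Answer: -1/24 ≈ -0.041667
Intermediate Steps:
M(h, F) = -5 - h
1/(4 + M(23, -2)) = 1/(4 + (-5 - 1*23)) = 1/(4 + (-5 - 23)) = 1/(4 - 28) = 1/(-24) = -1/24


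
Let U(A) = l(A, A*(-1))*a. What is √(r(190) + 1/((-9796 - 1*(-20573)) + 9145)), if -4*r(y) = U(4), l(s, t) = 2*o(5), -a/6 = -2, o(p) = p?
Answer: I*√11906562598/19922 ≈ 5.4772*I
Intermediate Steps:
a = 12 (a = -6*(-2) = 12)
l(s, t) = 10 (l(s, t) = 2*5 = 10)
U(A) = 120 (U(A) = 10*12 = 120)
r(y) = -30 (r(y) = -¼*120 = -30)
√(r(190) + 1/((-9796 - 1*(-20573)) + 9145)) = √(-30 + 1/((-9796 - 1*(-20573)) + 9145)) = √(-30 + 1/((-9796 + 20573) + 9145)) = √(-30 + 1/(10777 + 9145)) = √(-30 + 1/19922) = √(-597659/19922) = I*√11906562598/19922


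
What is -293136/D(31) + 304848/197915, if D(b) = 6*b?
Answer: -311609192/197915 ≈ -1574.5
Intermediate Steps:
-293136/D(31) + 304848/197915 = -293136/(6*31) + 304848/197915 = -293136/186 + 304848*(1/197915) = -293136*1/186 + 304848/197915 = -1576 + 304848/197915 = -311609192/197915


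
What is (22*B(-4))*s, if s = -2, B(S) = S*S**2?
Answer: 2816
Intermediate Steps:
B(S) = S**3
(22*B(-4))*s = (22*(-4)**3)*(-2) = (22*(-64))*(-2) = -1408*(-2) = 2816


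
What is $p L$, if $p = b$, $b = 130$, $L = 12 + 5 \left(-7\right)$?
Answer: $-2990$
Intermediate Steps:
$L = -23$ ($L = 12 - 35 = -23$)
$p = 130$
$p L = 130 \left(-23\right) = -2990$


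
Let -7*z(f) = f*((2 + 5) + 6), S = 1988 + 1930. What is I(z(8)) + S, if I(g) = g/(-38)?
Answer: 521146/133 ≈ 3918.4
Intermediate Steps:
S = 3918
z(f) = -13*f/7 (z(f) = -f*((2 + 5) + 6)/7 = -f*(7 + 6)/7 = -f*13/7 = -13*f/7)
I(g) = -g/38 (I(g) = g*(-1/38) = -g/38)
I(z(8)) + S = -(-13)*8/266 + 3918 = -1/38*(-104/7) + 3918 = 52/133 + 3918 = 521146/133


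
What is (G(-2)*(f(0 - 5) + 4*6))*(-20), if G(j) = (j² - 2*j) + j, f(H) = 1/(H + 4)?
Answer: -2760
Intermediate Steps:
f(H) = 1/(4 + H)
G(j) = j² - j
(G(-2)*(f(0 - 5) + 4*6))*(-20) = ((-2*(-1 - 2))*(1/(4 + (0 - 5)) + 4*6))*(-20) = ((-2*(-3))*(1/(4 - 5) + 24))*(-20) = (6*(1/(-1) + 24))*(-20) = (6*(-1 + 24))*(-20) = (6*23)*(-20) = 138*(-20) = -2760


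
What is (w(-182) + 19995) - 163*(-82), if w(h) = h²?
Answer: 66485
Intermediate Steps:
(w(-182) + 19995) - 163*(-82) = ((-182)² + 19995) - 163*(-82) = (33124 + 19995) + 13366 = 53119 + 13366 = 66485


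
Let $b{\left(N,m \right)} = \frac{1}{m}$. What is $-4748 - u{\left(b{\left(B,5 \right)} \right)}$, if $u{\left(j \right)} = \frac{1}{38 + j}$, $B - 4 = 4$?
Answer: $- \frac{906873}{191} \approx -4748.0$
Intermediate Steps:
$B = 8$ ($B = 4 + 4 = 8$)
$-4748 - u{\left(b{\left(B,5 \right)} \right)} = -4748 - \frac{1}{38 + \frac{1}{5}} = -4748 - \frac{1}{\frac{191}{5}} = -4748 - \frac{5}{191} = - \frac{906873}{191}$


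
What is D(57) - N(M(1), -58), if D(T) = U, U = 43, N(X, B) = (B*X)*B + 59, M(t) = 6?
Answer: -20200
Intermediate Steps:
N(X, B) = 59 + X*B² (N(X, B) = X*B² + 59 = 59 + X*B²)
D(T) = 43
D(57) - N(M(1), -58) = 43 - (59 + 6*(-58)²) = 43 - (59 + 6*3364) = 43 - (59 + 20184) = 43 - 1*20243 = 43 - 20243 = -20200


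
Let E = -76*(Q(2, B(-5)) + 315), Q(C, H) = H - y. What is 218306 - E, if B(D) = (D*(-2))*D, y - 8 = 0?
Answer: 237838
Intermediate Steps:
y = 8 (y = 8 + 0 = 8)
B(D) = -2*D² (B(D) = (-2*D)*D = -2*D²)
Q(C, H) = -8 + H (Q(C, H) = H - 1*8 = H - 8 = -8 + H)
E = -19532 (E = -76*((-8 - 2*(-5)²) + 315) = -76*((-8 - 2*25) + 315) = -76*((-8 - 50) + 315) = -76*(-58 + 315) = -76*257 = -19532)
218306 - E = 218306 - 1*(-19532) = 218306 + 19532 = 237838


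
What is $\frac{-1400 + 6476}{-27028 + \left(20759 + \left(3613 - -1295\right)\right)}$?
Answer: $- \frac{5076}{1361} \approx -3.7296$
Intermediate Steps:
$\frac{-1400 + 6476}{-27028 + \left(20759 + \left(3613 - -1295\right)\right)} = \frac{5076}{-27028 + \left(20759 + \left(3613 + 1295\right)\right)} = \frac{5076}{-27028 + \left(20759 + 4908\right)} = \frac{5076}{-27028 + 25667} = \frac{5076}{-1361} = 5076 \left(- \frac{1}{1361}\right) = - \frac{5076}{1361}$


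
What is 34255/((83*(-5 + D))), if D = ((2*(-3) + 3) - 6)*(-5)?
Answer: 6851/664 ≈ 10.318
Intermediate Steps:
D = 45 (D = ((-6 + 3) - 6)*(-5) = (-3 - 6)*(-5) = -9*(-5) = 45)
34255/((83*(-5 + D))) = 34255/((83*(-5 + 45))) = 34255/((83*40)) = 34255/3320 = 34255*(1/3320) = 6851/664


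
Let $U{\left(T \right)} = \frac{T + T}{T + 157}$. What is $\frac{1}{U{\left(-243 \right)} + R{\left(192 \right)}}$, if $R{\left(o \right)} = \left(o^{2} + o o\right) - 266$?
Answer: $\frac{43}{3159109} \approx 1.3611 \cdot 10^{-5}$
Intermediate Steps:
$U{\left(T \right)} = \frac{2 T}{157 + T}$
$R{\left(o \right)} = -266 + 2 o^{2}$ ($R{\left(o \right)} = \left(o^{2} + o^{2}\right) - 266 = 2 o^{2} - 266 = -266 + 2 o^{2}$)
$\frac{1}{U{\left(-243 \right)} + R{\left(192 \right)}} = \frac{1}{2 \left(-243\right) \frac{1}{157 - 243} - \left(266 - 2 \cdot 192^{2}\right)} = \frac{1}{2 \left(-243\right) \frac{1}{-86} + \left(-266 + 2 \cdot 36864\right)} = \frac{1}{2 \left(-243\right) \left(- \frac{1}{86}\right) + \left(-266 + 73728\right)} = \frac{1}{\frac{243}{43} + 73462} = \frac{1}{\frac{3159109}{43}} = \frac{43}{3159109}$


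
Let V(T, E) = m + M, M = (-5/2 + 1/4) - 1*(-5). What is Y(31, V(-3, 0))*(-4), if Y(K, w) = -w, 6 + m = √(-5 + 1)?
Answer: -13 + 8*I ≈ -13.0 + 8.0*I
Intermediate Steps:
m = -6 + 2*I (m = -6 + √(-5 + 1) = -6 + √(-4) = -6 + 2*I ≈ -6.0 + 2.0*I)
M = 11/4 (M = (-5*½ + 1*(¼)) + 5 = (-5/2 + ¼) + 5 = -9/4 + 5 = 11/4 ≈ 2.7500)
V(T, E) = -13/4 + 2*I (V(T, E) = (-6 + 2*I) + 11/4 = -13/4 + 2*I)
Y(31, V(-3, 0))*(-4) = -(-13/4 + 2*I)*(-4) = (13/4 - 2*I)*(-4) = -13 + 8*I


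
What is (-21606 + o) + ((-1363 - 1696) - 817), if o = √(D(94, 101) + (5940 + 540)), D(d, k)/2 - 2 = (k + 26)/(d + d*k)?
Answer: -25482 + √149018723862/4794 ≈ -25401.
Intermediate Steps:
D(d, k) = 4 + 2*(26 + k)/(d + d*k) (D(d, k) = 4 + 2*((k + 26)/(d + d*k)) = 4 + 2*((26 + k)/(d + d*k)) = 4 + 2*(26 + k)/(d + d*k))
o = √149018723862/4794 (o = √(2*(26 + 101 + 2*94 + 2*94*101)/(94*(1 + 101)) + (5940 + 540)) = √(2*(1/94)*(26 + 101 + 188 + 18988)/102 + 6480) = √(2*(1/94)*(1/102)*19303 + 6480) = √(19303/4794 + 6480) = √(31084423/4794) = √149018723862/4794 ≈ 80.523)
(-21606 + o) + ((-1363 - 1696) - 817) = (-21606 + √149018723862/4794) + ((-1363 - 1696) - 817) = (-21606 + √149018723862/4794) + (-3059 - 817) = (-21606 + √149018723862/4794) - 3876 = -25482 + √149018723862/4794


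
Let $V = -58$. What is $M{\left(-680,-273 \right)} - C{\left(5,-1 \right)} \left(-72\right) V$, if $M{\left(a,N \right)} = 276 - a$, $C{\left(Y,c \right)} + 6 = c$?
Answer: $30188$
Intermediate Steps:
$C{\left(Y,c \right)} = -6 + c$
$M{\left(-680,-273 \right)} - C{\left(5,-1 \right)} \left(-72\right) V = \left(276 - -680\right) - \left(-6 - 1\right) \left(-72\right) \left(-58\right) = \left(276 + 680\right) - \left(-7\right) \left(-72\right) \left(-58\right) = 956 - 504 \left(-58\right) = 956 - -29232 = 956 + 29232 = 30188$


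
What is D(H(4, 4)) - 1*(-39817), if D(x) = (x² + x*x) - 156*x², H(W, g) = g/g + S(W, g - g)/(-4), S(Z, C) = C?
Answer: 39663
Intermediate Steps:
H(W, g) = 1 (H(W, g) = g/g + (g - g)/(-4) = 1 + 0*(-¼) = 1 + 0 = 1)
D(x) = -154*x² (D(x) = (x² + x²) - 156*x² = 2*x² - 156*x² = -154*x²)
D(H(4, 4)) - 1*(-39817) = -154*1² - 1*(-39817) = -154*1 + 39817 = -154 + 39817 = 39663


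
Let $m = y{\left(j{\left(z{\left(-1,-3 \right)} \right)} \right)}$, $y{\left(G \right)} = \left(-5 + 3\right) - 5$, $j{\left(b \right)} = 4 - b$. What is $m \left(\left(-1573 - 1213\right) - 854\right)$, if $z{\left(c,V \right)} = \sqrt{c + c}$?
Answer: $25480$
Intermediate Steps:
$z{\left(c,V \right)} = \sqrt{2} \sqrt{c}$ ($z{\left(c,V \right)} = \sqrt{2 c} = \sqrt{2} \sqrt{c}$)
$y{\left(G \right)} = -7$ ($y{\left(G \right)} = -2 - 5 = -7$)
$m = -7$
$m \left(\left(-1573 - 1213\right) - 854\right) = - 7 \left(\left(-1573 - 1213\right) - 854\right) = - 7 \left(-2786 - 854\right) = \left(-7\right) \left(-3640\right) = 25480$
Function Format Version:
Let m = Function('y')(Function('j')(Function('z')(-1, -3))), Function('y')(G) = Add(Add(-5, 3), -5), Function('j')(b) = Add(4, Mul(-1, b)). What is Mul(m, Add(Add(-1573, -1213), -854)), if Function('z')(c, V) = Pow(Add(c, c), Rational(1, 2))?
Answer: 25480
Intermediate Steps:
Function('z')(c, V) = Mul(Pow(2, Rational(1, 2)), Pow(c, Rational(1, 2))) (Function('z')(c, V) = Pow(Mul(2, c), Rational(1, 2)) = Mul(Pow(2, Rational(1, 2)), Pow(c, Rational(1, 2))))
Function('y')(G) = -7 (Function('y')(G) = Add(-2, -5) = -7)
m = -7
Mul(m, Add(Add(-1573, -1213), -854)) = Mul(-7, Add(Add(-1573, -1213), -854)) = Mul(-7, Add(-2786, -854)) = Mul(-7, -3640) = 25480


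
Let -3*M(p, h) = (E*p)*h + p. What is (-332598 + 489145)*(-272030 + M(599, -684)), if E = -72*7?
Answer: -32454314781491/3 ≈ -1.0818e+13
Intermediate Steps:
E = -504
M(p, h) = -p/3 + 168*h*p (M(p, h) = -((-504*p)*h + p)/3 = -(-504*h*p + p)/3 = -(p - 504*h*p)/3 = -p/3 + 168*h*p)
(-332598 + 489145)*(-272030 + M(599, -684)) = (-332598 + 489145)*(-272030 + (⅓)*599*(-1 + 504*(-684))) = 156547*(-272030 + (⅓)*599*(-1 - 344736)) = 156547*(-272030 + (⅓)*599*(-344737)) = 156547*(-272030 - 206497463/3) = 156547*(-207313553/3) = -32454314781491/3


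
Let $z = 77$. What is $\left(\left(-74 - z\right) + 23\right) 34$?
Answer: $-4352$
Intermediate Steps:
$\left(\left(-74 - z\right) + 23\right) 34 = \left(\left(-74 - 77\right) + 23\right) 34 = \left(-151 + 23\right) 34 = \left(-128\right) 34 = -4352$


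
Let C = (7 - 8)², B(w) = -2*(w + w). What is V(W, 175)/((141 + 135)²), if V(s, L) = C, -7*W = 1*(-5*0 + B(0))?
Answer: 1/76176 ≈ 1.3127e-5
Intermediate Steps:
B(w) = -4*w
W = 0 (W = -(-5*0 - 4*0)/7 = -(0 + 0)/7 = -0/7 = -⅐*0 = 0)
C = 1 (C = (-1)² = 1)
V(s, L) = 1
V(W, 175)/((141 + 135)²) = 1/(141 + 135)² = 1/276² = 1/76176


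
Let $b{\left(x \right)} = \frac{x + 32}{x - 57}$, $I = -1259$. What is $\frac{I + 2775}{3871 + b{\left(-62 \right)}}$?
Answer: $\frac{180404}{460679} \approx 0.3916$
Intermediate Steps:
$b{\left(x \right)} = \frac{32 + x}{-57 + x}$
$\frac{I + 2775}{3871 + b{\left(-62 \right)}} = \frac{-1259 + 2775}{3871 + \frac{32 - 62}{-57 - 62}} = \frac{1516}{3871 + \frac{1}{-119} \left(-30\right)} = \frac{1516}{3871 - - \frac{30}{119}} = \frac{1516}{3871 + \frac{30}{119}} = \frac{1516}{\frac{460679}{119}} = 1516 \cdot \frac{119}{460679} = \frac{180404}{460679}$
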